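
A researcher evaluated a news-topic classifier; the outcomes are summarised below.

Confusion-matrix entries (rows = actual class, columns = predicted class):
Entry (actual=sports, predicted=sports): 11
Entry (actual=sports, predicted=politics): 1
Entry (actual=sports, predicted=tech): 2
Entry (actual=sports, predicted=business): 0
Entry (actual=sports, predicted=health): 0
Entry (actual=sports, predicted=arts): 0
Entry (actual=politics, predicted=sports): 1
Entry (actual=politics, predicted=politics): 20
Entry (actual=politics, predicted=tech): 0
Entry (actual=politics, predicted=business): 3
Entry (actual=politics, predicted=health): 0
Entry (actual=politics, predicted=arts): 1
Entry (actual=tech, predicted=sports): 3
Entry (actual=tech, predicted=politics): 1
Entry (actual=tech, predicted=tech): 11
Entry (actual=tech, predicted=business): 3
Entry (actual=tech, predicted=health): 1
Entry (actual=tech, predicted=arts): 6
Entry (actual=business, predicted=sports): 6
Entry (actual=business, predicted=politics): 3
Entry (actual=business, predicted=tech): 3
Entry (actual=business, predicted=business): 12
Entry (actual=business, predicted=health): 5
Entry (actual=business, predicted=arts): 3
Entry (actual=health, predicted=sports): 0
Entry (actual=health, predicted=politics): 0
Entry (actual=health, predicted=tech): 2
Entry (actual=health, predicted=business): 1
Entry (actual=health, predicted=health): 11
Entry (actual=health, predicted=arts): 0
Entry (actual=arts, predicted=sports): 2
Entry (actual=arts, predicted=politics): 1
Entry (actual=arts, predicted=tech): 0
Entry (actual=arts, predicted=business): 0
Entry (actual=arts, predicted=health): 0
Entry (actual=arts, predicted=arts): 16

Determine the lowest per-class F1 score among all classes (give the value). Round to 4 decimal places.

0.4706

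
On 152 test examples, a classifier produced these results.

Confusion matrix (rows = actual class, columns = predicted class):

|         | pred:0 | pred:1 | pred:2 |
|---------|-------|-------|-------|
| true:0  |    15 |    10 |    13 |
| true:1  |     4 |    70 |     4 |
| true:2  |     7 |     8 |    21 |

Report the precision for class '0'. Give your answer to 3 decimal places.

0.577

Treat '0' as positive and all other classes as negative.
precision = TP/(TP+FP).
0: TP=15, FP=4+7=11 → 15/26 = 0.5769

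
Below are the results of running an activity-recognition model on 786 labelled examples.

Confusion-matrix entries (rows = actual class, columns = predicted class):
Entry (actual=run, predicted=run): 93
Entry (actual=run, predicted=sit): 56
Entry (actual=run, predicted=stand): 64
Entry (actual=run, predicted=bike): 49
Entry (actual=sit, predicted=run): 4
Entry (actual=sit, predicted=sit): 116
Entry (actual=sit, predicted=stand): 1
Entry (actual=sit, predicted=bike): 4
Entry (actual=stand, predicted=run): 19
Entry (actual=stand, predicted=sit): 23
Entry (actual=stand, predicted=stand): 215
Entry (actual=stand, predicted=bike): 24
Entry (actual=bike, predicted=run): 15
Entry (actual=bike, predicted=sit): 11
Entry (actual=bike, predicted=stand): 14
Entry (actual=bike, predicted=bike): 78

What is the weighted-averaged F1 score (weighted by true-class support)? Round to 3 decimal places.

Per-class F1 score (2·TP/(2·TP+FP+FN)):
  run: TP=93, FP=4+19+15=38, FN=56+64+49=169 → 186/393 = 0.4733
  sit: TP=116, FP=56+23+11=90, FN=4+1+4=9 → 232/331 = 0.7009
  stand: TP=215, FP=64+1+14=79, FN=19+23+24=66 → 430/575 = 0.7478
  bike: TP=78, FP=49+4+24=77, FN=15+11+14=40 → 156/273 = 0.5714
Weighted-F1 score = Σ (supportᵢ/N)·F1 scoreᵢ with N=786: (262/786)·0.4733 + (125/786)·0.7009 + (281/786)·0.7478 + (118/786)·0.5714 = 0.622

0.622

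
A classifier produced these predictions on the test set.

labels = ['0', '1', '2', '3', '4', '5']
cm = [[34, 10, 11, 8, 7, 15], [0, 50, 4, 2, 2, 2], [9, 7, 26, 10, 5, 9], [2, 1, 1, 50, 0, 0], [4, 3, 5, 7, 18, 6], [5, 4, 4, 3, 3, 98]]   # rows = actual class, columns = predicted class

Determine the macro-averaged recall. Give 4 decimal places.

Per-class recall (TP/(TP+FN)):
  0: TP=34, FN=10+11+8+7+15=51 → 34/85 = 0.40000
  1: TP=50, FN=0+4+2+2+2=10 → 50/60 = 0.83333
  2: TP=26, FN=9+7+10+5+9=40 → 26/66 = 0.39394
  3: TP=50, FN=2+1+1+0+0=4 → 50/54 = 0.92593
  4: TP=18, FN=4+3+5+7+6=25 → 18/43 = 0.41860
  5: TP=98, FN=5+4+4+3+3=19 → 98/117 = 0.83761
Macro-recall = mean = (0.40000 + 0.83333 + 0.39394 + 0.92593 + 0.41860 + 0.83761) / 6 = 0.6349

0.6349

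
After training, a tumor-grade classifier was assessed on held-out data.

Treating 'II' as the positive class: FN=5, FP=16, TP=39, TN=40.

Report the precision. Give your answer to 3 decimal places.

Precision = TP/(TP+FP) = 39/(39+16) = 39/55 = 0.709

0.709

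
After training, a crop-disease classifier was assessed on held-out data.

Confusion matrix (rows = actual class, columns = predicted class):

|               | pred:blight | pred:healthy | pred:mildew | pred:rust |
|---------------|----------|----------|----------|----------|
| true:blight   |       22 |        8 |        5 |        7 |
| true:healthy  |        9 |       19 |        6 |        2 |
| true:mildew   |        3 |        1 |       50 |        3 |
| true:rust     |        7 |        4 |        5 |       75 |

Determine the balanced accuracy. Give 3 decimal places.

0.688

Balanced accuracy = mean of per-class recall.
  blight: recall = 22/42 = 0.5238
  healthy: recall = 19/36 = 0.5278
  mildew: recall = 50/57 = 0.8772
  rust: recall = 75/91 = 0.8242
Mean = (0.5238 + 0.5278 + 0.8772 + 0.8242) / 4 = 0.688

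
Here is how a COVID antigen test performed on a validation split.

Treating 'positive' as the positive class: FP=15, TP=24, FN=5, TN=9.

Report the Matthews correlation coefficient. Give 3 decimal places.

0.229

MCC = (TP·TN − FP·FN) / √((TP+FP)(TP+FN)(TN+FP)(TN+FN))
Numerator = 24·9 − 15·5 = 141
Denominator = √(39·29·24·14) = √380016 = 616.4544
MCC = 141 / 616.4544 = 0.229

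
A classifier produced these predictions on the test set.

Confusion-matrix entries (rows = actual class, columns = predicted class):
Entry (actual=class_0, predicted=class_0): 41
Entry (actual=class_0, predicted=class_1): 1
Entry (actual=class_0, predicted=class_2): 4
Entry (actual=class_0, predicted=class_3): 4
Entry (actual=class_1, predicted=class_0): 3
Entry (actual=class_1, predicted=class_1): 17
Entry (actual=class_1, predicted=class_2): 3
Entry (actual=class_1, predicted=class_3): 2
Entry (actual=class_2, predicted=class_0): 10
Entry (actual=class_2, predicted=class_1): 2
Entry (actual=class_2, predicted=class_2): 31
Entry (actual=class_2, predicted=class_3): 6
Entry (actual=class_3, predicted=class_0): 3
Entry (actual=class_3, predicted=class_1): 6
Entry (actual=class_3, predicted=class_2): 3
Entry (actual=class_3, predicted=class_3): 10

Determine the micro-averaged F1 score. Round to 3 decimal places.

Micro-averaging pools counts across classes: ΣTP=99, ΣFP=47, ΣFN=47.
Micro-F1 score = 2·TP/(2·TP+FP+FN) on pooled counts = 0.678 (equals overall accuracy in single-label multiclass).

0.678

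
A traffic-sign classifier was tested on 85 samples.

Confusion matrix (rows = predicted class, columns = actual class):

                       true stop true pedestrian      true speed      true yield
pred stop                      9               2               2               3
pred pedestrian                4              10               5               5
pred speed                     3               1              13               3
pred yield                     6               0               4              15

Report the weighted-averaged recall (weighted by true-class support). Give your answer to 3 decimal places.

Per-class recall (TP/(TP+FN)):
  stop: TP=9, FN=4+3+6=13 → 9/22 = 0.4091
  pedestrian: TP=10, FN=2+1+0=3 → 10/13 = 0.7692
  speed: TP=13, FN=2+5+4=11 → 13/24 = 0.5417
  yield: TP=15, FN=3+5+3=11 → 15/26 = 0.5769
Weighted-recall = Σ (supportᵢ/N)·recallᵢ with N=85: (22/85)·0.4091 + (13/85)·0.7692 + (24/85)·0.5417 + (26/85)·0.5769 = 0.553

0.553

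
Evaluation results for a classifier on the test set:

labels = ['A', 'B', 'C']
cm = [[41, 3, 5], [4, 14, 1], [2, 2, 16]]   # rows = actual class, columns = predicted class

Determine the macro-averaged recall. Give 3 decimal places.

Per-class recall (TP/(TP+FN)):
  A: TP=41, FN=3+5=8 → 41/49 = 0.8367
  B: TP=14, FN=4+1=5 → 14/19 = 0.7368
  C: TP=16, FN=2+2=4 → 16/20 = 0.8000
Macro-recall = mean = (0.8367 + 0.7368 + 0.8000) / 3 = 0.791

0.791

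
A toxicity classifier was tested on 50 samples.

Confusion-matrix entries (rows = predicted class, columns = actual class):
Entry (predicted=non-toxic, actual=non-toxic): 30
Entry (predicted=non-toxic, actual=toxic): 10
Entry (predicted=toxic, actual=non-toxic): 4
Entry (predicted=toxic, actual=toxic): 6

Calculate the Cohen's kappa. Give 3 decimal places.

Observed agreement pₒ = trace/N = 36/50 = 0.7200
Expected agreement pₑ = Σ (rowᵢ·colᵢ)/N² = (34·40 + 16·10)/50² = 0.6080
κ = (pₒ − pₑ)/(1 − pₑ) = (0.7200 − 0.6080)/(1 − 0.6080) = 0.286

0.286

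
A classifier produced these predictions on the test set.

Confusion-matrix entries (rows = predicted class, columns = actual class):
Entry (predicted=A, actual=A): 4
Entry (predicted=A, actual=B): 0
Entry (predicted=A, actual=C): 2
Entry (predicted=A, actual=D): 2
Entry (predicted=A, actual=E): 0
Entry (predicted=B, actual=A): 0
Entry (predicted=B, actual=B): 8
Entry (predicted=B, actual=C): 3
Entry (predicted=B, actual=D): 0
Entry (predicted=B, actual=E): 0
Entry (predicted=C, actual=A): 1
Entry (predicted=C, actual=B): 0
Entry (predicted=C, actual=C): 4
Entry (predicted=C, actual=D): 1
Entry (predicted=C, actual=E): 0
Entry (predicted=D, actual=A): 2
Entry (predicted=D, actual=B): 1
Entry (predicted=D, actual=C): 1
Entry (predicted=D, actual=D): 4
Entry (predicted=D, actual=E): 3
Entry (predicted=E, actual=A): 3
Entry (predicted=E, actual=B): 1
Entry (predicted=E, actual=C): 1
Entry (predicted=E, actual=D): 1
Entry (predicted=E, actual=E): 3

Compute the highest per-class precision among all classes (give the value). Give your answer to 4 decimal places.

0.7273

Per-class precision (TP/(TP+FP)):
  A: TP=4, FP=0+2+2+0=4 → 4/8 = 0.50000
  B: TP=8, FP=0+3+0+0=3 → 8/11 = 0.72727
  C: TP=4, FP=1+0+1+0=2 → 4/6 = 0.66667
  D: TP=4, FP=2+1+1+3=7 → 4/11 = 0.36364
  E: TP=3, FP=3+1+1+1=6 → 3/9 = 0.33333
Highest is class 'B' with precision = 0.7273.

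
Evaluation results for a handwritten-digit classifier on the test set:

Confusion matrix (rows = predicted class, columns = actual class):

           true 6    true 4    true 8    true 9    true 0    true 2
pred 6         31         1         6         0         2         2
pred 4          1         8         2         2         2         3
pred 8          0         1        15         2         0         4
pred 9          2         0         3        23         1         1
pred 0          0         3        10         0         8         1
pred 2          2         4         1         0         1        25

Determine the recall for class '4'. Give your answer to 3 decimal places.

recall = TP/(TP+FN).
4: TP=8, FN=1+1+0+3+4=9 → 8/17 = 0.4706

0.471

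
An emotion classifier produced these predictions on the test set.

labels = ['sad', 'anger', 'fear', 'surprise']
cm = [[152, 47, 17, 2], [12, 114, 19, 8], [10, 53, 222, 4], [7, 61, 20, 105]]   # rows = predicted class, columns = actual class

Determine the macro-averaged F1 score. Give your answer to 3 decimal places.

Per-class F1 score (2·TP/(2·TP+FP+FN)):
  sad: TP=152, FP=47+17+2=66, FN=12+10+7=29 → 304/399 = 0.7619
  anger: TP=114, FP=12+19+8=39, FN=47+53+61=161 → 228/428 = 0.5327
  fear: TP=222, FP=10+53+4=67, FN=17+19+20=56 → 444/567 = 0.7831
  surprise: TP=105, FP=7+61+20=88, FN=2+8+4=14 → 210/312 = 0.6731
Macro-F1 score = mean = (0.7619 + 0.5327 + 0.7831 + 0.6731) / 4 = 0.688

0.688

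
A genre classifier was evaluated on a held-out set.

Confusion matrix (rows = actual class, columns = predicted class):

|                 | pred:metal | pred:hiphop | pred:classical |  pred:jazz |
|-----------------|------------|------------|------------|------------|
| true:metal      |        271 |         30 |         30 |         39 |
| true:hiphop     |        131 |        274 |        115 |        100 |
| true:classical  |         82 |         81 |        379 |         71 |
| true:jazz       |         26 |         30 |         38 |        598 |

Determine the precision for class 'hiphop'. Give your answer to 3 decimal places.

Take TP from the diagonal, FP from the rest of the 'hiphop' prediction marginal, FN from the rest of the 'hiphop' actual marginal.
precision = TP/(TP+FP).
hiphop: TP=274, FP=30+81+30=141 → 274/415 = 0.6602

0.660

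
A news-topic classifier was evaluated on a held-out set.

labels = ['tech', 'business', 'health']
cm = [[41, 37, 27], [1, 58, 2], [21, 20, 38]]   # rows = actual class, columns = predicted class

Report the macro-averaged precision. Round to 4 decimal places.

Per-class precision (TP/(TP+FP)):
  tech: TP=41, FP=1+21=22 → 41/63 = 0.65079
  business: TP=58, FP=37+20=57 → 58/115 = 0.50435
  health: TP=38, FP=27+2=29 → 38/67 = 0.56716
Macro-precision = mean = (0.65079 + 0.50435 + 0.56716) / 3 = 0.5741

0.5741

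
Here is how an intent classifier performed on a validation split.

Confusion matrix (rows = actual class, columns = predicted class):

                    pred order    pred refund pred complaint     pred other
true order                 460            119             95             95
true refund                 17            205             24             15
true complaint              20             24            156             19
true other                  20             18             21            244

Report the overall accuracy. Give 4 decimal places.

Accuracy = trace / total = (460+205+156+244=1065) / 1552 = 1065/1552 = 0.6862

0.6862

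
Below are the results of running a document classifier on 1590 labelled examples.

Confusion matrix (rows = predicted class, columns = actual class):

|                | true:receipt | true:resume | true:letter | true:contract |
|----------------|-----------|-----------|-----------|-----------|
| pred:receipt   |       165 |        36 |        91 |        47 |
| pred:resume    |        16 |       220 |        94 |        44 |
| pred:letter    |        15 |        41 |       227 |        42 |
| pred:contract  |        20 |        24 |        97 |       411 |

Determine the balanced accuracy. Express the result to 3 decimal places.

Balanced accuracy = mean of per-class recall.
  receipt: recall = 165/216 = 0.7639
  resume: recall = 220/321 = 0.6854
  letter: recall = 227/509 = 0.4460
  contract: recall = 411/544 = 0.7555
Mean = (0.7639 + 0.6854 + 0.4460 + 0.7555) / 4 = 0.663

0.663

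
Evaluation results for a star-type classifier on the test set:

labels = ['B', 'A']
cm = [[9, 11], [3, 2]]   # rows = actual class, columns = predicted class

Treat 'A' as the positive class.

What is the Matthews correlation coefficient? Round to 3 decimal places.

-0.120

MCC = (TP·TN − FP·FN) / √((TP+FP)(TP+FN)(TN+FP)(TN+FN))
Numerator = 2·9 − 11·3 = -15
Denominator = √(13·5·20·12) = √15600 = 124.9000
MCC = -15 / 124.9000 = -0.120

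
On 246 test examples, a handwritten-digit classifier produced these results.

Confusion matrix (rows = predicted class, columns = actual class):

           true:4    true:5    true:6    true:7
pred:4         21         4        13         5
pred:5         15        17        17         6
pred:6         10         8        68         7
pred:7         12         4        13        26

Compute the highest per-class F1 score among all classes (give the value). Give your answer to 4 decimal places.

Per-class F1 score (2·TP/(2·TP+FP+FN)):
  4: TP=21, FP=4+13+5=22, FN=15+10+12=37 → 42/101 = 0.41584
  5: TP=17, FP=15+17+6=38, FN=4+8+4=16 → 34/88 = 0.38636
  6: TP=68, FP=10+8+7=25, FN=13+17+13=43 → 136/204 = 0.66667
  7: TP=26, FP=12+4+13=29, FN=5+6+7=18 → 52/99 = 0.52525
Highest is class '6' with F1 score = 0.6667.

0.6667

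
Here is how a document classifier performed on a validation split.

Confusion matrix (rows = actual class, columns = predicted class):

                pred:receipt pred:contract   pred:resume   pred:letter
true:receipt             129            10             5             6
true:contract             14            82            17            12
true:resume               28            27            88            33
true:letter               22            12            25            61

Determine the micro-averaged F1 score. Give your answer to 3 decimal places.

Micro-averaging pools counts across classes: ΣTP=360, ΣFP=211, ΣFN=211.
Micro-F1 score = 2·TP/(2·TP+FP+FN) on pooled counts = 0.630 (equals overall accuracy in single-label multiclass).

0.630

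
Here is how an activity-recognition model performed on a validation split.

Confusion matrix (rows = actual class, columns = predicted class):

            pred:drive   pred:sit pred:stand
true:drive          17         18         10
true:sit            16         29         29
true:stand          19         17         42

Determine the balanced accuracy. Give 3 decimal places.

0.436

Balanced accuracy = mean of per-class recall.
  drive: recall = 17/45 = 0.3778
  sit: recall = 29/74 = 0.3919
  stand: recall = 42/78 = 0.5385
Mean = (0.3778 + 0.3919 + 0.5385) / 3 = 0.436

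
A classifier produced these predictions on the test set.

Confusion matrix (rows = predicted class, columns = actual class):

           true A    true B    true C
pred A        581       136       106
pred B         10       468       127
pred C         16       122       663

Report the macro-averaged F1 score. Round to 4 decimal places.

Per-class F1 score (2·TP/(2·TP+FP+FN)):
  A: TP=581, FP=136+106=242, FN=10+16=26 → 1162/1430 = 0.81259
  B: TP=468, FP=10+127=137, FN=136+122=258 → 936/1331 = 0.70323
  C: TP=663, FP=16+122=138, FN=106+127=233 → 1326/1697 = 0.78138
Macro-F1 score = mean = (0.81259 + 0.70323 + 0.78138) / 3 = 0.7657

0.7657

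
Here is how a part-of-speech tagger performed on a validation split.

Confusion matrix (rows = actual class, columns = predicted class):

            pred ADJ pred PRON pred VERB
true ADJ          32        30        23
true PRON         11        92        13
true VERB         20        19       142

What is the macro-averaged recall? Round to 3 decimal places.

0.651

Per-class recall (TP/(TP+FN)):
  ADJ: TP=32, FN=30+23=53 → 32/85 = 0.3765
  PRON: TP=92, FN=11+13=24 → 92/116 = 0.7931
  VERB: TP=142, FN=20+19=39 → 142/181 = 0.7845
Macro-recall = mean = (0.3765 + 0.7931 + 0.7845) / 3 = 0.651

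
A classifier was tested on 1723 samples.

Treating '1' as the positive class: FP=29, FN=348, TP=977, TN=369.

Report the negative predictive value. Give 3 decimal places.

0.515

NPV = TN/(TN+FN) = 369/(369+348) = 0.515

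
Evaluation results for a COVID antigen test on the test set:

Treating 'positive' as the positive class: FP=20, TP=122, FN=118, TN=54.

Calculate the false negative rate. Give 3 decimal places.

FNR = FN/(FN+TP) = 118/(118+122) = 0.492

0.492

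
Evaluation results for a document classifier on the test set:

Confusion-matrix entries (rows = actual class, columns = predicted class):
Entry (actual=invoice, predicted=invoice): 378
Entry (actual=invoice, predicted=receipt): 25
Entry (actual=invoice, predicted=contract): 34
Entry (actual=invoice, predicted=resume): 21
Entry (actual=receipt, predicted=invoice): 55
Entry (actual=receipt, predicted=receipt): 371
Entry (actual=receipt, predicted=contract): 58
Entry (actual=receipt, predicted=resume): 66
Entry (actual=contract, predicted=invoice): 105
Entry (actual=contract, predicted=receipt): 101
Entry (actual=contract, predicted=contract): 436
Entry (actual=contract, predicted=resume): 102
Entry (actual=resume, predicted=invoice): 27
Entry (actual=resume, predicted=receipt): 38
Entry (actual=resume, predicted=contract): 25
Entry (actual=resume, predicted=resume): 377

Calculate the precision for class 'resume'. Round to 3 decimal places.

0.666

One-vs-rest for 'resume': TP = diagonal; FP = other classes predicted 'resume'; FN = 'resume' predicted as other.
precision = TP/(TP+FP).
resume: TP=377, FP=21+66+102=189 → 377/566 = 0.6661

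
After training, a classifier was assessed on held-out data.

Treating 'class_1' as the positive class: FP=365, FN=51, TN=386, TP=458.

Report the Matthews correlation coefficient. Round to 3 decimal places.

0.427

MCC = (TP·TN − FP·FN) / √((TP+FP)(TP+FN)(TN+FP)(TN+FN))
Numerator = 458·386 − 365·51 = 158173
Denominator = √(823·509·751·437) = √137479831609 = 370782.7283
MCC = 158173 / 370782.7283 = 0.427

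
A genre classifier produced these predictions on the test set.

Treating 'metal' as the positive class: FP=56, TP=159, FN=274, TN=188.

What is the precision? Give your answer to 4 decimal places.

Precision = TP/(TP+FP) = 159/(159+56) = 159/215 = 0.7395

0.7395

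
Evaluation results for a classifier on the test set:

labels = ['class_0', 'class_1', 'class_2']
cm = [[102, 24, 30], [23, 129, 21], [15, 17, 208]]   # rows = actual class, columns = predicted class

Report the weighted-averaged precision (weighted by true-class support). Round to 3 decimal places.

0.769

Per-class precision (TP/(TP+FP)):
  class_0: TP=102, FP=23+15=38 → 102/140 = 0.7286
  class_1: TP=129, FP=24+17=41 → 129/170 = 0.7588
  class_2: TP=208, FP=30+21=51 → 208/259 = 0.8031
Weighted-precision = Σ (supportᵢ/N)·precisionᵢ with N=569: (156/569)·0.7286 + (173/569)·0.7588 + (240/569)·0.8031 = 0.769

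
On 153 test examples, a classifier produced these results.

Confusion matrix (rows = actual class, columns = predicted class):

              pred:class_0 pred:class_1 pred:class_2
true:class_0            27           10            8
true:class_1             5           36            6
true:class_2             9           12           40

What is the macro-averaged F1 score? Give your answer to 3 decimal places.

Per-class F1 score (2·TP/(2·TP+FP+FN)):
  class_0: TP=27, FP=5+9=14, FN=10+8=18 → 54/86 = 0.6279
  class_1: TP=36, FP=10+12=22, FN=5+6=11 → 72/105 = 0.6857
  class_2: TP=40, FP=8+6=14, FN=9+12=21 → 80/115 = 0.6957
Macro-F1 score = mean = (0.6279 + 0.6857 + 0.6957) / 3 = 0.670

0.670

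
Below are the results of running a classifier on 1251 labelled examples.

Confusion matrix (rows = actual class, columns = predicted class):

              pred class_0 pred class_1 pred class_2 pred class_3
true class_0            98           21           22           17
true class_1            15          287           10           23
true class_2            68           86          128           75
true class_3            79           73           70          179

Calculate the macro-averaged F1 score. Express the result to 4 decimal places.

0.5340

Per-class F1 score (2·TP/(2·TP+FP+FN)):
  class_0: TP=98, FP=15+68+79=162, FN=21+22+17=60 → 196/418 = 0.46890
  class_1: TP=287, FP=21+86+73=180, FN=15+10+23=48 → 574/802 = 0.71571
  class_2: TP=128, FP=22+10+70=102, FN=68+86+75=229 → 256/587 = 0.43612
  class_3: TP=179, FP=17+23+75=115, FN=79+73+70=222 → 358/695 = 0.51511
Macro-F1 score = mean = (0.46890 + 0.71571 + 0.43612 + 0.51511) / 4 = 0.5340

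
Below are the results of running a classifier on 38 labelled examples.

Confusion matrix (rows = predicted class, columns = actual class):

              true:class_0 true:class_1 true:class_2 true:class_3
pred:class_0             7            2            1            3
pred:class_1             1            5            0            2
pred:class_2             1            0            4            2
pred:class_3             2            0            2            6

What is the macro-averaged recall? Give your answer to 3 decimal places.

Per-class recall (TP/(TP+FN)):
  class_0: TP=7, FN=1+1+2=4 → 7/11 = 0.6364
  class_1: TP=5, FN=2+0+0=2 → 5/7 = 0.7143
  class_2: TP=4, FN=1+0+2=3 → 4/7 = 0.5714
  class_3: TP=6, FN=3+2+2=7 → 6/13 = 0.4615
Macro-recall = mean = (0.6364 + 0.7143 + 0.5714 + 0.4615) / 4 = 0.596

0.596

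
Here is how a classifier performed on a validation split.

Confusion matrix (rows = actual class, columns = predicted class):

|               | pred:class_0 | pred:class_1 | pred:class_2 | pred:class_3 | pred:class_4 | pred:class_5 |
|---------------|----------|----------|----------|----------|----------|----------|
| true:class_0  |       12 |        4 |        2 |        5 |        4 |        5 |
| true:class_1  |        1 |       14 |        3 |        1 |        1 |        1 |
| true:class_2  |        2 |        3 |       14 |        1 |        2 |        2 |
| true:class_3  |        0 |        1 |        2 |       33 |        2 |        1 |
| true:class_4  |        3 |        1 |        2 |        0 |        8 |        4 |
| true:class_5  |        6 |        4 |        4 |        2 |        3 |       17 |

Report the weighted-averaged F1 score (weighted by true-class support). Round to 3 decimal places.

Per-class F1 score (2·TP/(2·TP+FP+FN)):
  class_0: TP=12, FP=1+2+0+3+6=12, FN=4+2+5+4+5=20 → 24/56 = 0.4286
  class_1: TP=14, FP=4+3+1+1+4=13, FN=1+3+1+1+1=7 → 28/48 = 0.5833
  class_2: TP=14, FP=2+3+2+2+4=13, FN=2+3+1+2+2=10 → 28/51 = 0.5490
  class_3: TP=33, FP=5+1+1+0+2=9, FN=0+1+2+2+1=6 → 66/81 = 0.8148
  class_4: TP=8, FP=4+1+2+2+3=12, FN=3+1+2+0+4=10 → 16/38 = 0.4211
  class_5: TP=17, FP=5+1+2+1+4=13, FN=6+4+4+2+3=19 → 34/66 = 0.5152
Weighted-F1 score = Σ (supportᵢ/N)·F1 scoreᵢ with N=170: (32/170)·0.4286 + (21/170)·0.5833 + (24/170)·0.5490 + (39/170)·0.8148 + (18/170)·0.4211 + (36/170)·0.5152 = 0.571

0.571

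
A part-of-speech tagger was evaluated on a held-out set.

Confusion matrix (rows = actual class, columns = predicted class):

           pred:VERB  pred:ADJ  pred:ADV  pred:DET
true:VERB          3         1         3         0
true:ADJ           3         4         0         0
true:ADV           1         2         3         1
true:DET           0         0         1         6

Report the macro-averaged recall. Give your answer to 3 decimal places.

Per-class recall (TP/(TP+FN)):
  VERB: TP=3, FN=1+3+0=4 → 3/7 = 0.4286
  ADJ: TP=4, FN=3+0+0=3 → 4/7 = 0.5714
  ADV: TP=3, FN=1+2+1=4 → 3/7 = 0.4286
  DET: TP=6, FN=0+0+1=1 → 6/7 = 0.8571
Macro-recall = mean = (0.4286 + 0.5714 + 0.4286 + 0.8571) / 4 = 0.571

0.571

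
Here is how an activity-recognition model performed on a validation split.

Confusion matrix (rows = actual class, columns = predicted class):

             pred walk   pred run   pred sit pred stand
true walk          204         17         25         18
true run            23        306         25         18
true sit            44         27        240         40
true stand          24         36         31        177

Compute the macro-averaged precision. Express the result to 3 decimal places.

0.733

Per-class precision (TP/(TP+FP)):
  walk: TP=204, FP=23+44+24=91 → 204/295 = 0.6915
  run: TP=306, FP=17+27+36=80 → 306/386 = 0.7927
  sit: TP=240, FP=25+25+31=81 → 240/321 = 0.7477
  stand: TP=177, FP=18+18+40=76 → 177/253 = 0.6996
Macro-precision = mean = (0.6915 + 0.7927 + 0.7477 + 0.6996) / 4 = 0.733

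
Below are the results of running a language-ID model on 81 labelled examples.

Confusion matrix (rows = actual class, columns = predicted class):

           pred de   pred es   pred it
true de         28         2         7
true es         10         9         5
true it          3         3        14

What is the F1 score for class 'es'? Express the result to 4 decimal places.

One-vs-rest for 'es': TP = diagonal; FP = other classes predicted 'es'; FN = 'es' predicted as other.
F1 score = 2·TP/(2·TP+FP+FN).
es: TP=9, FP=2+3=5, FN=10+5=15 → 18/38 = 0.47368

0.4737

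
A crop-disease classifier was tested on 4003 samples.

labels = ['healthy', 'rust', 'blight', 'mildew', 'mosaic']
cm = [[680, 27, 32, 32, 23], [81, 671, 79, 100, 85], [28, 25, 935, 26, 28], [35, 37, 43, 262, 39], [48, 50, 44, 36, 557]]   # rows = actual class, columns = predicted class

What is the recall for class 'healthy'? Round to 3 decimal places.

Take TP from the diagonal, FP from the rest of the 'healthy' prediction marginal, FN from the rest of the 'healthy' actual marginal.
recall = TP/(TP+FN).
healthy: TP=680, FN=27+32+32+23=114 → 680/794 = 0.8564

0.856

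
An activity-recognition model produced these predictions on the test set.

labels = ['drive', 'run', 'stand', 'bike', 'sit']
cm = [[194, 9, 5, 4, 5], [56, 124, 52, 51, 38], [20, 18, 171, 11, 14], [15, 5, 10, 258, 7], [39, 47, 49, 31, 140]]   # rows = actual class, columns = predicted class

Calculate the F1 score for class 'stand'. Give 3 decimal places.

Treat 'stand' as positive and all other classes as negative.
F1 score = 2·TP/(2·TP+FP+FN).
stand: TP=171, FP=5+52+10+49=116, FN=20+18+11+14=63 → 342/521 = 0.6564

0.656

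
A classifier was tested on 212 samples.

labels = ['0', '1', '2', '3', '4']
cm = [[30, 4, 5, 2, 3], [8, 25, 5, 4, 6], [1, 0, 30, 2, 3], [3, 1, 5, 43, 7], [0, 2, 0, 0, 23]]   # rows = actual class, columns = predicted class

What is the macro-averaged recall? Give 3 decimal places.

Per-class recall (TP/(TP+FN)):
  0: TP=30, FN=4+5+2+3=14 → 30/44 = 0.6818
  1: TP=25, FN=8+5+4+6=23 → 25/48 = 0.5208
  2: TP=30, FN=1+0+2+3=6 → 30/36 = 0.8333
  3: TP=43, FN=3+1+5+7=16 → 43/59 = 0.7288
  4: TP=23, FN=0+2+0+0=2 → 23/25 = 0.9200
Macro-recall = mean = (0.6818 + 0.5208 + 0.8333 + 0.7288 + 0.9200) / 5 = 0.737

0.737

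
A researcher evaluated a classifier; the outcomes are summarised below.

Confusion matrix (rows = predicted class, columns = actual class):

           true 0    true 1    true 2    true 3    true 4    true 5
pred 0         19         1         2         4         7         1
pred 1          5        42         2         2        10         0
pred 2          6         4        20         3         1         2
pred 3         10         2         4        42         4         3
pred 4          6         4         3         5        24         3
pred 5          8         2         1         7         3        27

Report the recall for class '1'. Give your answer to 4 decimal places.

0.7636

recall = TP/(TP+FN).
1: TP=42, FN=1+4+2+4+2=13 → 42/55 = 0.76364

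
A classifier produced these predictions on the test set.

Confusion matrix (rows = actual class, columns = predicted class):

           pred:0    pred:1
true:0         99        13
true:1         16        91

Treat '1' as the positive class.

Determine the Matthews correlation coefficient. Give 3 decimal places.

0.735

MCC = (TP·TN − FP·FN) / √((TP+FP)(TP+FN)(TN+FP)(TN+FN))
Numerator = 91·99 − 13·16 = 8801
Denominator = √(104·107·112·115) = √143328640 = 11971.9940
MCC = 8801 / 11971.9940 = 0.735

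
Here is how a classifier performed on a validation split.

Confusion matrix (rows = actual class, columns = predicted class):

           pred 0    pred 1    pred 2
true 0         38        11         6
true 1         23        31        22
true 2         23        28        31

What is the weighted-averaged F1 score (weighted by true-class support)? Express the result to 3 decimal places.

Per-class F1 score (2·TP/(2·TP+FP+FN)):
  0: TP=38, FP=23+23=46, FN=11+6=17 → 76/139 = 0.5468
  1: TP=31, FP=11+28=39, FN=23+22=45 → 62/146 = 0.4247
  2: TP=31, FP=6+22=28, FN=23+28=51 → 62/141 = 0.4397
Weighted-F1 score = Σ (supportᵢ/N)·F1 scoreᵢ with N=213: (55/213)·0.5468 + (76/213)·0.4247 + (82/213)·0.4397 = 0.462

0.462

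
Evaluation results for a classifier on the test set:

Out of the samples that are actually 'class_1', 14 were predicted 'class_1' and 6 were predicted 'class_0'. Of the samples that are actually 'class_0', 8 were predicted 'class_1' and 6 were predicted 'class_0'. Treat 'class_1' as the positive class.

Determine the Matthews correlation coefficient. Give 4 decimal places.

0.1324

MCC = (TP·TN − FP·FN) / √((TP+FP)(TP+FN)(TN+FP)(TN+FN))
Numerator = 14·6 − 8·6 = 36
Denominator = √(22·20·14·12) = √73920 = 271.8823
MCC = 36 / 271.8823 = 0.1324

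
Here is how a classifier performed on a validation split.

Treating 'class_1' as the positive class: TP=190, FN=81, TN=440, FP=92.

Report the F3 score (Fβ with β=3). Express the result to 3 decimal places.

0.698

Fβ = (1+β²)·TP / ((1+β²)·TP + β²·FN + FP), with β²=9
= 10·190 / (10·190 + 9·81 + 92) = 0.698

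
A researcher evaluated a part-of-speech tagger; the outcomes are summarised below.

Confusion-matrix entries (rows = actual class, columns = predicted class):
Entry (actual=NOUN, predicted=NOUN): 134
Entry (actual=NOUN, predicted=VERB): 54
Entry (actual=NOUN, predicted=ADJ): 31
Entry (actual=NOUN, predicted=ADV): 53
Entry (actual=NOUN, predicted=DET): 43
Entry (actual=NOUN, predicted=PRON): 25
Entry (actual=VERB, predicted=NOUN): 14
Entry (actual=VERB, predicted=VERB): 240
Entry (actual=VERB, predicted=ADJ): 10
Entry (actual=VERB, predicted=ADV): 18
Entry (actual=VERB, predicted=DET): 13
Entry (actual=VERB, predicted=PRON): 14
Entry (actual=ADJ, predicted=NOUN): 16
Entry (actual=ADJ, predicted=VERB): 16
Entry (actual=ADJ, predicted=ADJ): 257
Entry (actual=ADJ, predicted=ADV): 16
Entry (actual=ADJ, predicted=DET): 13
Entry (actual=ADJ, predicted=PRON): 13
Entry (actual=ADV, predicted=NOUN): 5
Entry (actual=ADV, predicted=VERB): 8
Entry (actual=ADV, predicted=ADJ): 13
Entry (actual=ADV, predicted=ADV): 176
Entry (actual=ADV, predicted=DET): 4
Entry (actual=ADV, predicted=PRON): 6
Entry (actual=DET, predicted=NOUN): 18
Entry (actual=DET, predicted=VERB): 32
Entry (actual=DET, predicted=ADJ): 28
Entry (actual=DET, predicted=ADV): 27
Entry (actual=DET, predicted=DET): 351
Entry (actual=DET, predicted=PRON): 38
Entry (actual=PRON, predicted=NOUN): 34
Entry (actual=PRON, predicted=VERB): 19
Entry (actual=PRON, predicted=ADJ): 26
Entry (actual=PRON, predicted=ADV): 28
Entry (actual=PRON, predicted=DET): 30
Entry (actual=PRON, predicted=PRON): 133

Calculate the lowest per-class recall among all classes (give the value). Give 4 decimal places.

0.3941

Per-class recall (TP/(TP+FN)):
  NOUN: TP=134, FN=54+31+53+43+25=206 → 134/340 = 0.39412
  VERB: TP=240, FN=14+10+18+13+14=69 → 240/309 = 0.77670
  ADJ: TP=257, FN=16+16+16+13+13=74 → 257/331 = 0.77644
  ADV: TP=176, FN=5+8+13+4+6=36 → 176/212 = 0.83019
  DET: TP=351, FN=18+32+28+27+38=143 → 351/494 = 0.71053
  PRON: TP=133, FN=34+19+26+28+30=137 → 133/270 = 0.49259
Lowest is class 'NOUN' with recall = 0.3941.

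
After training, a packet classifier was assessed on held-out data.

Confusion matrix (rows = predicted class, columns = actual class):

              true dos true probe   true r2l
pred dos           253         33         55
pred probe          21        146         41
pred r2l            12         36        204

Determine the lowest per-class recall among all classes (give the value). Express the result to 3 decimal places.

0.679

Per-class recall (TP/(TP+FN)):
  dos: TP=253, FN=21+12=33 → 253/286 = 0.8846
  probe: TP=146, FN=33+36=69 → 146/215 = 0.6791
  r2l: TP=204, FN=55+41=96 → 204/300 = 0.6800
Lowest is class 'probe' with recall = 0.679.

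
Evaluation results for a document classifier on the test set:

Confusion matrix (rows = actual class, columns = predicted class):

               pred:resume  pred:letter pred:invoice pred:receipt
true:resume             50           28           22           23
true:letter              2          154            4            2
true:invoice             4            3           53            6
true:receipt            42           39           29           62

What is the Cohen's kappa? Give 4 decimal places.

Observed agreement pₒ = trace/N = 319/523 = 0.60994
Expected agreement pₑ = Σ (rowᵢ·colᵢ)/N² = (123·98 + 162·224 + 66·108 + 172·93)/523² = 0.26127
κ = (pₒ − pₑ)/(1 − pₑ) = (0.60994 − 0.26127)/(1 − 0.26127) = 0.4720

0.4720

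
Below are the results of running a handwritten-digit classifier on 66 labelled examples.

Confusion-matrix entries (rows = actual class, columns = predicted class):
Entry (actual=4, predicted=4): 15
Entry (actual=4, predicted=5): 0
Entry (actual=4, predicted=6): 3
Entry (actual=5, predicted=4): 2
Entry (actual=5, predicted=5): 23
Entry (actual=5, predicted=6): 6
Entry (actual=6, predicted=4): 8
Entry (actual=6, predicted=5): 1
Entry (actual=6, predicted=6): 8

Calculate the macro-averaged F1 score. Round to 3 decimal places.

Per-class F1 score (2·TP/(2·TP+FP+FN)):
  4: TP=15, FP=2+8=10, FN=0+3=3 → 30/43 = 0.6977
  5: TP=23, FP=0+1=1, FN=2+6=8 → 46/55 = 0.8364
  6: TP=8, FP=3+6=9, FN=8+1=9 → 16/34 = 0.4706
Macro-F1 score = mean = (0.6977 + 0.8364 + 0.4706) / 3 = 0.668

0.668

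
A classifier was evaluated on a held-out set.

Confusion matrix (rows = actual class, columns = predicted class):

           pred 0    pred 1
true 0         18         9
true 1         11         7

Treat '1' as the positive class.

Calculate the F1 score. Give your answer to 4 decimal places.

Precision = TP/(TP+FP) = 7/16 = 0.4375
Recall = TP/(TP+FN) = 7/18 = 0.3889
F1 = 2·TP/(2·TP+FP+FN) = 14/34 = 0.4118

0.4118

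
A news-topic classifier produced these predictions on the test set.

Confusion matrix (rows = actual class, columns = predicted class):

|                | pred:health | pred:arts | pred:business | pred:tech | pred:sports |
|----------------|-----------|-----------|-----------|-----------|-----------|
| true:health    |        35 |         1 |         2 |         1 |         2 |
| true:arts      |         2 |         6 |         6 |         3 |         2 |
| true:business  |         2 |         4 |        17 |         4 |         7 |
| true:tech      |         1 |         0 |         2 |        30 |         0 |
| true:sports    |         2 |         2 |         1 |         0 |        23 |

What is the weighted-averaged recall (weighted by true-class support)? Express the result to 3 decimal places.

0.716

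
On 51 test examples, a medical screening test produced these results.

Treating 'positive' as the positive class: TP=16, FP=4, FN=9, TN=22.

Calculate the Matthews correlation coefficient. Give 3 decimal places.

MCC = (TP·TN − FP·FN) / √((TP+FP)(TP+FN)(TN+FP)(TN+FN))
Numerator = 16·22 − 4·9 = 316
Denominator = √(20·25·26·31) = √403000 = 634.8228
MCC = 316 / 634.8228 = 0.498

0.498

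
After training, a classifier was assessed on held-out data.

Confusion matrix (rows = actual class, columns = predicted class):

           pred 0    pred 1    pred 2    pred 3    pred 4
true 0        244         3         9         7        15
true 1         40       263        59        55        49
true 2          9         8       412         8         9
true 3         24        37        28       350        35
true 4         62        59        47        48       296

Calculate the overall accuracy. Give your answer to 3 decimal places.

Accuracy = trace / total = (244+263+412+350+296=1565) / 2176 = 1565/2176 = 0.719

0.719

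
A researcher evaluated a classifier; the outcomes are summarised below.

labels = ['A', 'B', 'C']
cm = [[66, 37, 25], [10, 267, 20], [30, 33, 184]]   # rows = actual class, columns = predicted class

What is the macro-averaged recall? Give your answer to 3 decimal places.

0.720

Per-class recall (TP/(TP+FN)):
  A: TP=66, FN=37+25=62 → 66/128 = 0.5156
  B: TP=267, FN=10+20=30 → 267/297 = 0.8990
  C: TP=184, FN=30+33=63 → 184/247 = 0.7449
Macro-recall = mean = (0.5156 + 0.8990 + 0.7449) / 3 = 0.720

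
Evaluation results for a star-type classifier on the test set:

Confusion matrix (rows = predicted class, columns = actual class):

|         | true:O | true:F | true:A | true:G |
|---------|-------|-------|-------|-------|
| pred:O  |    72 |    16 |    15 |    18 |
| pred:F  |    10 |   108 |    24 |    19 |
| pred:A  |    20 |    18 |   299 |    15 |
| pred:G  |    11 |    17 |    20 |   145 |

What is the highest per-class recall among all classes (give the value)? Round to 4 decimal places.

0.8352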